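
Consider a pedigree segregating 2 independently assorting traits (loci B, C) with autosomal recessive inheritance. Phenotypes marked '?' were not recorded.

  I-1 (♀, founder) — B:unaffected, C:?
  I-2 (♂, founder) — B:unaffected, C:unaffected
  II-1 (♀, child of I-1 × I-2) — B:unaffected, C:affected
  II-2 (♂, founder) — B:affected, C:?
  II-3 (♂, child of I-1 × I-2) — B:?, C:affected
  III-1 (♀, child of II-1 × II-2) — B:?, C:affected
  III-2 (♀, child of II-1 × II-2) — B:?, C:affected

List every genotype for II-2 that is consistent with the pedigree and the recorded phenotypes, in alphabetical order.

B/I-1 un ·: BB|Bb
B/I-2 un ·: BB|Bb
B/II-1 un I-1×I-2: BB|Bb
B/II-2 aff ·: bb
B/II-3 ? I-1×I-2: BB|Bb|bb
B/III-1 ? II-1×II-2: Bb|bb
B/III-2 ? II-1×II-2: Bb|bb
⇒ B over [I-1,I-2,II-1,II-2,II-3,III-1,III-2]: 36 consistent
C/I-1 ? ·: Cc|cc
C/I-2 un ·: Cc
C/II-1 aff I-1×I-2: cc
C/II-2 ? ·: Cc|cc
C/II-3 aff I-1×I-2: cc
C/III-1 aff II-1×II-2: cc
C/III-2 aff II-1×II-2: cc
⇒ C over [I-1,I-2,II-1,II-2,II-3,III-1,III-2]: 4 consistent

II-2 ∈ {bb Cc, bb cc}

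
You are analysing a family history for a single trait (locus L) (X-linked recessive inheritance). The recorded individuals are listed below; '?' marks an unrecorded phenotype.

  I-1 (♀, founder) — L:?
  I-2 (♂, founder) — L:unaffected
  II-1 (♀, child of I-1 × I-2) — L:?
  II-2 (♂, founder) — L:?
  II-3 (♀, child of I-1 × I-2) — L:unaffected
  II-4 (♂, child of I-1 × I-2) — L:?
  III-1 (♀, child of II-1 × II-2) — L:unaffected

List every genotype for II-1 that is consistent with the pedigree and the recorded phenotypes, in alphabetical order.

L/I-1 ? ·: X^LX^L|X^LX^l|X^lX^l
L/I-2 un ·: X^LY
L/II-1 ? I-1×I-2: X^LX^L|X^LX^l
L/II-2 ? ·: X^LY|X^lY
L/II-3 un I-1×I-2: X^LX^L|X^LX^l
L/II-4 ? I-1×I-2: X^LY|X^lY
L/III-1 un II-1×II-2: X^LX^L|X^LX^l
⇒ L over [I-1,I-2,II-1,II-2,II-3,II-4,III-1]: 25 consistent

II-1 ∈ {X^LX^L, X^LX^l}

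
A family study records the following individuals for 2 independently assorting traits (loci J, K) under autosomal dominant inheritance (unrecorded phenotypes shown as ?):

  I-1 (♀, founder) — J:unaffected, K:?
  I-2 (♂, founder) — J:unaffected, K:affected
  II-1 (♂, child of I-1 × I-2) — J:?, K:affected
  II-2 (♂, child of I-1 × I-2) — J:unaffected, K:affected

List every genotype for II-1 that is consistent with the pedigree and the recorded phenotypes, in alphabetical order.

II-1 ∈ {jj KK, jj Kk}

J/I-1 un ·: jj
J/I-2 un ·: jj
J/II-1 ? I-1×I-2: jj
J/II-2 un I-1×I-2: jj
⇒ J over [I-1,I-2,II-1,II-2]: 1 consistent
K/I-1 ? ·: kk|Kk|KK
K/I-2 aff ·: Kk|KK
K/II-1 aff I-1×I-2: Kk|KK
K/II-2 aff I-1×I-2: Kk|KK
⇒ K over [I-1,I-2,II-1,II-2]: 15 consistent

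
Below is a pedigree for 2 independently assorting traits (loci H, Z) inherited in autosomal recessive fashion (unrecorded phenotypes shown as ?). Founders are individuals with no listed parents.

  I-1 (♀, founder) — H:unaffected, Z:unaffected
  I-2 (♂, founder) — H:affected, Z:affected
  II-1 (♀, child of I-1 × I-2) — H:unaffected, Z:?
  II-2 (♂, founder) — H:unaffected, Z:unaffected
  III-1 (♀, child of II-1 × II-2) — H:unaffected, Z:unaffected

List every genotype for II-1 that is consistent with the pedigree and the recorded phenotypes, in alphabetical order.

II-1 ∈ {Hh Zz, Hh zz}

H/I-1 un ·: HH|Hh
H/I-2 aff ·: hh
H/II-1 un I-1×I-2: Hh
H/II-2 un ·: HH|Hh
H/III-1 un II-1×II-2: HH|Hh
⇒ H over [I-1,I-2,II-1,II-2,III-1]: 8 consistent
Z/I-1 un ·: ZZ|Zz
Z/I-2 aff ·: zz
Z/II-1 ? I-1×I-2: Zz|zz
Z/II-2 un ·: ZZ|Zz
Z/III-1 un II-1×II-2: ZZ|Zz
⇒ Z over [I-1,I-2,II-1,II-2,III-1]: 10 consistent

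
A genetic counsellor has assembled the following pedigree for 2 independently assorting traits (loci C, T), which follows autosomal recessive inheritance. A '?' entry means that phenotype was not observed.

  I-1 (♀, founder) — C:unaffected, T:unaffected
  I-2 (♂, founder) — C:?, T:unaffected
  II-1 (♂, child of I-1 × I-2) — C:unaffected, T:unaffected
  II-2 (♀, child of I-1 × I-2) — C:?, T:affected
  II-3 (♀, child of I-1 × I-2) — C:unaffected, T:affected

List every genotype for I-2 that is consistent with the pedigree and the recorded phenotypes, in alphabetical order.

I-2 ∈ {CC Tt, Cc Tt, cc Tt}

C/I-1 un ·: CC|Cc
C/I-2 ? ·: CC|Cc|cc
C/II-1 un I-1×I-2: CC|Cc
C/II-2 ? I-1×I-2: CC|Cc|cc
C/II-3 un I-1×I-2: CC|Cc
⇒ C over [I-1,I-2,II-1,II-2,II-3]: 32 consistent
T/I-1 un ·: Tt
T/I-2 un ·: Tt
T/II-1 un I-1×I-2: TT|Tt
T/II-2 aff I-1×I-2: tt
T/II-3 aff I-1×I-2: tt
⇒ T over [I-1,I-2,II-1,II-2,II-3]: 2 consistent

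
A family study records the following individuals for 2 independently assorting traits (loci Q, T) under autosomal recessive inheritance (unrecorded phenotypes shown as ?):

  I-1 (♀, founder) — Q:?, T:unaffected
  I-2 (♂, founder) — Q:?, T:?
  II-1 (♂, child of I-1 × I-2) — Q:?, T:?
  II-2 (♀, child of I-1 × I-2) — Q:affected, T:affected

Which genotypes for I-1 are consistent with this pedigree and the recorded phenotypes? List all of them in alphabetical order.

Q/I-1 ? ·: Qq|qq
Q/I-2 ? ·: Qq|qq
Q/II-1 ? I-1×I-2: QQ|Qq|qq
Q/II-2 aff I-1×I-2: qq
⇒ Q over [I-1,I-2,II-1,II-2]: 8 consistent
T/I-1 un ·: Tt
T/I-2 ? ·: Tt|tt
T/II-1 ? I-1×I-2: TT|Tt|tt
T/II-2 aff I-1×I-2: tt
⇒ T over [I-1,I-2,II-1,II-2]: 5 consistent

I-1 ∈ {Qq Tt, qq Tt}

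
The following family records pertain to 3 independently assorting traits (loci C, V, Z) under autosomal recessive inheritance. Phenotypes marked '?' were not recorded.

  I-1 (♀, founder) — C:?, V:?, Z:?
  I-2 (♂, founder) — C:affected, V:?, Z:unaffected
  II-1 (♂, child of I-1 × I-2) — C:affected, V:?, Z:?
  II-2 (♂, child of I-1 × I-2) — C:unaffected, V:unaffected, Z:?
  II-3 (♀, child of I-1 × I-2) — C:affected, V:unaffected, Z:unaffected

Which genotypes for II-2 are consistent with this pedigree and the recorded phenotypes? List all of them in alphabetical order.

II-2 ∈ {Cc VV ZZ, Cc VV Zz, Cc VV zz, Cc Vv ZZ, Cc Vv Zz, Cc Vv zz}

C/I-1 ? ·: Cc
C/I-2 aff ·: cc
C/II-1 aff I-1×I-2: cc
C/II-2 un I-1×I-2: Cc
C/II-3 aff I-1×I-2: cc
⇒ C over [I-1,I-2,II-1,II-2,II-3]: 1 consistent
V/I-1 ? ·: VV|Vv|vv
V/I-2 ? ·: VV|Vv|vv
V/II-1 ? I-1×I-2: VV|Vv|vv
V/II-2 un I-1×I-2: VV|Vv
V/II-3 un I-1×I-2: VV|Vv
⇒ V over [I-1,I-2,II-1,II-2,II-3]: 35 consistent
Z/I-1 ? ·: ZZ|Zz|zz
Z/I-2 un ·: ZZ|Zz
Z/II-1 ? I-1×I-2: ZZ|Zz|zz
Z/II-2 ? I-1×I-2: ZZ|Zz|zz
Z/II-3 un I-1×I-2: ZZ|Zz
⇒ Z over [I-1,I-2,II-1,II-2,II-3]: 40 consistent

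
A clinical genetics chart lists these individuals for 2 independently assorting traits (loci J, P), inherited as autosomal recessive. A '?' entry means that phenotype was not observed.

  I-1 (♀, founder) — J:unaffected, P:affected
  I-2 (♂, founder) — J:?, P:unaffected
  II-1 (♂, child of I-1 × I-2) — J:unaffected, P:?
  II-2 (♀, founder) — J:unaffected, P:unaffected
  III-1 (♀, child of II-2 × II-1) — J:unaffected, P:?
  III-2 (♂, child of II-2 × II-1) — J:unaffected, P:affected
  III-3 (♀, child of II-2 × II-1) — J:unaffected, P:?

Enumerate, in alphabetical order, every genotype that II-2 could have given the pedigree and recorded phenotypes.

J/I-1 un ·: JJ|Jj
J/I-2 ? ·: JJ|Jj|jj
J/II-1 un I-1×I-2: JJ|Jj
J/II-2 un ·: JJ|Jj
J/III-1 un II-2×II-1: JJ|Jj
J/III-2 un II-2×II-1: JJ|Jj
J/III-3 un II-2×II-1: JJ|Jj
⇒ J over [I-1,I-2,II-1,II-2,III-1,III-2,III-3]: 116 consistent
P/I-1 aff ·: pp
P/I-2 un ·: PP|Pp
P/II-1 ? I-1×I-2: Pp|pp
P/II-2 un ·: Pp
P/III-1 ? II-2×II-1: PP|Pp|pp
P/III-2 aff II-2×II-1: pp
P/III-3 ? II-2×II-1: PP|Pp|pp
⇒ P over [I-1,I-2,II-1,II-2,III-1,III-2,III-3]: 22 consistent

II-2 ∈ {JJ Pp, Jj Pp}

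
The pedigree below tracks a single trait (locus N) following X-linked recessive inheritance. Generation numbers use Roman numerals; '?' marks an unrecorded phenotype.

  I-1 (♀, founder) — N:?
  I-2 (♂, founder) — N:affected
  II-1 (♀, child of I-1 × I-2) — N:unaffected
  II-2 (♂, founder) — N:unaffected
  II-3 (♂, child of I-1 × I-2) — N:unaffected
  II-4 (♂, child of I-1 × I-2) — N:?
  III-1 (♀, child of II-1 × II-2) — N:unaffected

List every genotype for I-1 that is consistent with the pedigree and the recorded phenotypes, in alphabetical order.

N/I-1 ? ·: X^NX^N|X^NX^n
N/I-2 aff ·: X^nY
N/II-1 un I-1×I-2: X^NX^n
N/II-2 un ·: X^NY
N/II-3 un I-1×I-2: X^NY
N/II-4 ? I-1×I-2: X^NY|X^nY
N/III-1 un II-1×II-2: X^NX^N|X^NX^n
⇒ N over [I-1,I-2,II-1,II-2,II-3,II-4,III-1]: 6 consistent

I-1 ∈ {X^NX^N, X^NX^n}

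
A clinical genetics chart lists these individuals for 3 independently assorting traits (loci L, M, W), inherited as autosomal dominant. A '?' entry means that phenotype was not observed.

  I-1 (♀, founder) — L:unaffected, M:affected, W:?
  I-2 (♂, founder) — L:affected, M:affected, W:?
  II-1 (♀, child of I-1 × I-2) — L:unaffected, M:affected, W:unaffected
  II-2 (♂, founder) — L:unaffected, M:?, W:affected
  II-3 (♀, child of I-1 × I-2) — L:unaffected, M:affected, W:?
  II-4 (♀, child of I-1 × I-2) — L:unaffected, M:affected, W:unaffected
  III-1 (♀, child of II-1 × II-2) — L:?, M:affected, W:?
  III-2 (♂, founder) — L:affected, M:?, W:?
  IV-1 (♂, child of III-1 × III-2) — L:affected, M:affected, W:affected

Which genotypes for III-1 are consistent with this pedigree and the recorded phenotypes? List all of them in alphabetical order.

III-1 ∈ {ll MM Ww, ll MM ww, ll Mm Ww, ll Mm ww}

L/I-1 un ·: ll
L/I-2 aff ·: Ll
L/II-1 un I-1×I-2: ll
L/II-2 un ·: ll
L/II-3 un I-1×I-2: ll
L/II-4 un I-1×I-2: ll
L/III-1 ? II-1×II-2: ll
L/III-2 aff ·: Ll|LL
L/IV-1 aff III-1×III-2: Ll
⇒ L over [I-1,I-2,II-1,II-2,II-3,II-4,III-1,III-2,IV-1]: 2 consistent
M/I-1 aff ·: Mm|MM
M/I-2 aff ·: Mm|MM
M/II-1 aff I-1×I-2: Mm|MM
M/II-2 ? ·: mm|Mm|MM
M/II-3 aff I-1×I-2: Mm|MM
M/II-4 aff I-1×I-2: Mm|MM
M/III-1 aff II-1×II-2: Mm|MM
M/III-2 ? ·: mm|Mm|MM
M/IV-1 aff III-1×III-2: Mm|MM
⇒ M over [I-1,I-2,II-1,II-2,II-3,II-4,III-1,III-2,IV-1]: 510 consistent
W/I-1 ? ·: ww|Ww
W/I-2 ? ·: ww|Ww
W/II-1 un I-1×I-2: ww
W/II-2 aff ·: Ww|WW
W/II-3 ? I-1×I-2: ww|Ww|WW
W/II-4 un I-1×I-2: ww
W/III-1 ? II-1×II-2: ww|Ww
W/III-2 ? ·: ww|Ww|WW
W/IV-1 aff III-1×III-2: Ww|WW
⇒ W over [I-1,I-2,II-1,II-2,II-3,II-4,III-1,III-2,IV-1]: 96 consistent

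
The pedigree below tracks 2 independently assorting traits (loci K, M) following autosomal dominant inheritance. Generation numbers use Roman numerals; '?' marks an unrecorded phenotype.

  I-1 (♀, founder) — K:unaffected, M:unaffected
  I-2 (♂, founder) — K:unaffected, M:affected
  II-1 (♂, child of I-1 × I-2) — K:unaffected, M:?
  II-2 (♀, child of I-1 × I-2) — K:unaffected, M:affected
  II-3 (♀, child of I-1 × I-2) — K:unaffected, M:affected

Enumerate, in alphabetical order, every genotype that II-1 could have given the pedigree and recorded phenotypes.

K/I-1 un ·: kk
K/I-2 un ·: kk
K/II-1 un I-1×I-2: kk
K/II-2 un I-1×I-2: kk
K/II-3 un I-1×I-2: kk
⇒ K over [I-1,I-2,II-1,II-2,II-3]: 1 consistent
M/I-1 un ·: mm
M/I-2 aff ·: Mm|MM
M/II-1 ? I-1×I-2: mm|Mm
M/II-2 aff I-1×I-2: Mm
M/II-3 aff I-1×I-2: Mm
⇒ M over [I-1,I-2,II-1,II-2,II-3]: 3 consistent

II-1 ∈ {kk Mm, kk mm}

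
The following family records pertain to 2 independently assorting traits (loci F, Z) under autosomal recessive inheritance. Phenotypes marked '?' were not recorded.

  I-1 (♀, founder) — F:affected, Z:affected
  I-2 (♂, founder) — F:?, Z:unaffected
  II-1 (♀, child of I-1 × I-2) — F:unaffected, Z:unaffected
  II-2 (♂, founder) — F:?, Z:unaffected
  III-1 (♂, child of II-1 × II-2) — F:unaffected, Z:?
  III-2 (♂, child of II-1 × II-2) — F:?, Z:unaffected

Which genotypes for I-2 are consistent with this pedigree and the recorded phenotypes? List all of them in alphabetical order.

I-2 ∈ {FF ZZ, FF Zz, Ff ZZ, Ff Zz}

F/I-1 aff ·: ff
F/I-2 ? ·: FF|Ff
F/II-1 un I-1×I-2: Ff
F/II-2 ? ·: FF|Ff|ff
F/III-1 un II-1×II-2: FF|Ff
F/III-2 ? II-1×II-2: FF|Ff|ff
⇒ F over [I-1,I-2,II-1,II-2,III-1,III-2]: 24 consistent
Z/I-1 aff ·: zz
Z/I-2 un ·: ZZ|Zz
Z/II-1 un I-1×I-2: Zz
Z/II-2 un ·: ZZ|Zz
Z/III-1 ? II-1×II-2: ZZ|Zz|zz
Z/III-2 un II-1×II-2: ZZ|Zz
⇒ Z over [I-1,I-2,II-1,II-2,III-1,III-2]: 20 consistent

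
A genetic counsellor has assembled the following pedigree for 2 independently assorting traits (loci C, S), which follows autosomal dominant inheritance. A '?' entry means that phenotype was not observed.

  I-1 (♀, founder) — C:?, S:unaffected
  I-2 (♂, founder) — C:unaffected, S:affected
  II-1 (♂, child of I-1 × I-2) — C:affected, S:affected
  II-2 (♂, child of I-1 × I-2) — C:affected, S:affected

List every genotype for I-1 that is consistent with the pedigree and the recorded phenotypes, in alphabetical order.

I-1 ∈ {CC ss, Cc ss}

C/I-1 ? ·: Cc|CC
C/I-2 un ·: cc
C/II-1 aff I-1×I-2: Cc
C/II-2 aff I-1×I-2: Cc
⇒ C over [I-1,I-2,II-1,II-2]: 2 consistent
S/I-1 un ·: ss
S/I-2 aff ·: Ss|SS
S/II-1 aff I-1×I-2: Ss
S/II-2 aff I-1×I-2: Ss
⇒ S over [I-1,I-2,II-1,II-2]: 2 consistent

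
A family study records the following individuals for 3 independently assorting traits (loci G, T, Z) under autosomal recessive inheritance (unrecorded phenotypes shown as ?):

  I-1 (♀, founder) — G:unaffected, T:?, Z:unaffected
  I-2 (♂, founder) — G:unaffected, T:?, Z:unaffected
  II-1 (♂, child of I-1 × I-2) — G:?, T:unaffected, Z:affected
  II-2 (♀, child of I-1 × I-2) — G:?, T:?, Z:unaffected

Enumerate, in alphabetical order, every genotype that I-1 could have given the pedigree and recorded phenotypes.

G/I-1 un ·: GG|Gg
G/I-2 un ·: GG|Gg
G/II-1 ? I-1×I-2: GG|Gg|gg
G/II-2 ? I-1×I-2: GG|Gg|gg
⇒ G over [I-1,I-2,II-1,II-2]: 18 consistent
T/I-1 ? ·: TT|Tt|tt
T/I-2 ? ·: TT|Tt|tt
T/II-1 un I-1×I-2: TT|Tt
T/II-2 ? I-1×I-2: TT|Tt|tt
⇒ T over [I-1,I-2,II-1,II-2]: 21 consistent
Z/I-1 un ·: Zz
Z/I-2 un ·: Zz
Z/II-1 aff I-1×I-2: zz
Z/II-2 un I-1×I-2: ZZ|Zz
⇒ Z over [I-1,I-2,II-1,II-2]: 2 consistent

I-1 ∈ {GG TT Zz, GG Tt Zz, GG tt Zz, Gg TT Zz, Gg Tt Zz, Gg tt Zz}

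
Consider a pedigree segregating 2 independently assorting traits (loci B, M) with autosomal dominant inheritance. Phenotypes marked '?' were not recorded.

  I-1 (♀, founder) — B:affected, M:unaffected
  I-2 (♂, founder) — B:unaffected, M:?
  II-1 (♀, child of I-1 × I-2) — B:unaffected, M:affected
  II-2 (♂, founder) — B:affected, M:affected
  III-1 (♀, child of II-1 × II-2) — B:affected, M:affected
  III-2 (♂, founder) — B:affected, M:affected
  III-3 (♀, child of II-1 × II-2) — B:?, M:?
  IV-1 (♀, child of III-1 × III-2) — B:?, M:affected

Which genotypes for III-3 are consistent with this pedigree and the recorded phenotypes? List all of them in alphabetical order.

B/I-1 aff ·: Bb
B/I-2 un ·: bb
B/II-1 un I-1×I-2: bb
B/II-2 aff ·: Bb|BB
B/III-1 aff II-1×II-2: Bb
B/III-2 aff ·: Bb|BB
B/III-3 ? II-1×II-2: bb|Bb
B/IV-1 ? III-1×III-2: bb|Bb|BB
⇒ B over [I-1,I-2,II-1,II-2,III-1,III-2,III-3,IV-1]: 15 consistent
M/I-1 un ·: mm
M/I-2 ? ·: Mm|MM
M/II-1 aff I-1×I-2: Mm
M/II-2 aff ·: Mm|MM
M/III-1 aff II-1×II-2: Mm|MM
M/III-2 aff ·: Mm|MM
M/III-3 ? II-1×II-2: mm|Mm|MM
M/IV-1 aff III-1×III-2: Mm|MM
⇒ M over [I-1,I-2,II-1,II-2,III-1,III-2,III-3,IV-1]: 70 consistent

III-3 ∈ {Bb MM, Bb Mm, Bb mm, bb MM, bb Mm, bb mm}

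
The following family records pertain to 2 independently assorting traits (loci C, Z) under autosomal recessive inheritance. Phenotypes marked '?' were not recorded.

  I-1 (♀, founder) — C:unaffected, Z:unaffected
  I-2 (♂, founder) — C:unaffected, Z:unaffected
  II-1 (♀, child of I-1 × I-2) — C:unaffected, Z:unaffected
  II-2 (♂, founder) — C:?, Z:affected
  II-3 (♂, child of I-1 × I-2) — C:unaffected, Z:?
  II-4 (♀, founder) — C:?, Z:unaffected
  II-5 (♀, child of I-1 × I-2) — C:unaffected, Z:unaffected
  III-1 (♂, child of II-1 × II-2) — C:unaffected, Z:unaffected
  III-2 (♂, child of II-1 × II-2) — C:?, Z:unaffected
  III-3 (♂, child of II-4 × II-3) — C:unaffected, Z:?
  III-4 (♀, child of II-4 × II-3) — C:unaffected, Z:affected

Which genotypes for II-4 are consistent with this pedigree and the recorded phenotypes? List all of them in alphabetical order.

II-4 ∈ {CC Zz, Cc Zz, cc Zz}

C/I-1 un ·: CC|Cc
C/I-2 un ·: CC|Cc
C/II-1 un I-1×I-2: CC|Cc
C/II-2 ? ·: CC|Cc|cc
C/II-3 un I-1×I-2: CC|Cc
C/II-4 ? ·: CC|Cc|cc
C/II-5 un I-1×I-2: CC|Cc
C/III-1 un II-1×II-2: CC|Cc
C/III-2 ? II-1×II-2: CC|Cc|cc
C/III-3 un II-4×II-3: CC|Cc
C/III-4 un II-4×II-3: CC|Cc
⇒ C over [I-1,I-2,II-1,II-2,II-3,II-4,II-5,III-1,III-2,III-3,III-4]: 1656 consistent
Z/I-1 un ·: ZZ|Zz
Z/I-2 un ·: ZZ|Zz
Z/II-1 un I-1×I-2: ZZ|Zz
Z/II-2 aff ·: zz
Z/II-3 ? I-1×I-2: Zz|zz
Z/II-4 un ·: Zz
Z/II-5 un I-1×I-2: ZZ|Zz
Z/III-1 un II-1×II-2: Zz
Z/III-2 un II-1×II-2: Zz
Z/III-3 ? II-4×II-3: ZZ|Zz|zz
Z/III-4 aff II-4×II-3: zz
⇒ Z over [I-1,I-2,II-1,II-2,II-3,II-4,II-5,III-1,III-2,III-3,III-4]: 44 consistent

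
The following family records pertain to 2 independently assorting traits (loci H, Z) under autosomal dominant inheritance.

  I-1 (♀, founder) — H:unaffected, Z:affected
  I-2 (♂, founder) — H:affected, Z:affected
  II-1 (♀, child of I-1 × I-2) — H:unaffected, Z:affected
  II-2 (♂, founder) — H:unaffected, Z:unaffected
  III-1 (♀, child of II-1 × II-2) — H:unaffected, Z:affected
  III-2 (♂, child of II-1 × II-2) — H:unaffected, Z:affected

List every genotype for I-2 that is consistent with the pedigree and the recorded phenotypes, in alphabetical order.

H/I-1 un ·: hh
H/I-2 aff ·: Hh
H/II-1 un I-1×I-2: hh
H/II-2 un ·: hh
H/III-1 un II-1×II-2: hh
H/III-2 un II-1×II-2: hh
⇒ H over [I-1,I-2,II-1,II-2,III-1,III-2]: 1 consistent
Z/I-1 aff ·: Zz|ZZ
Z/I-2 aff ·: Zz|ZZ
Z/II-1 aff I-1×I-2: Zz|ZZ
Z/II-2 un ·: zz
Z/III-1 aff II-1×II-2: Zz
Z/III-2 aff II-1×II-2: Zz
⇒ Z over [I-1,I-2,II-1,II-2,III-1,III-2]: 7 consistent

I-2 ∈ {Hh ZZ, Hh Zz}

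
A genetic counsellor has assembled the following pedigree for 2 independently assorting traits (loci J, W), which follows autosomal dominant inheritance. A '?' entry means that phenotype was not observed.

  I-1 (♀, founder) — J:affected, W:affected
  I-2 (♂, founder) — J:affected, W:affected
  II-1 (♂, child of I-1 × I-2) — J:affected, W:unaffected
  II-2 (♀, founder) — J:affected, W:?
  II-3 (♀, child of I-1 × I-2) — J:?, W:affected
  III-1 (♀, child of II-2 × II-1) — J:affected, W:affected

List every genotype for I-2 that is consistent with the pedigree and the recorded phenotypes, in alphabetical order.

J/I-1 aff ·: Jj|JJ
J/I-2 aff ·: Jj|JJ
J/II-1 aff I-1×I-2: Jj|JJ
J/II-2 aff ·: Jj|JJ
J/II-3 ? I-1×I-2: jj|Jj|JJ
J/III-1 aff II-2×II-1: Jj|JJ
⇒ J over [I-1,I-2,II-1,II-2,II-3,III-1]: 52 consistent
W/I-1 aff ·: Ww
W/I-2 aff ·: Ww
W/II-1 un I-1×I-2: ww
W/II-2 ? ·: Ww|WW
W/II-3 aff I-1×I-2: Ww|WW
W/III-1 aff II-2×II-1: Ww
⇒ W over [I-1,I-2,II-1,II-2,II-3,III-1]: 4 consistent

I-2 ∈ {JJ Ww, Jj Ww}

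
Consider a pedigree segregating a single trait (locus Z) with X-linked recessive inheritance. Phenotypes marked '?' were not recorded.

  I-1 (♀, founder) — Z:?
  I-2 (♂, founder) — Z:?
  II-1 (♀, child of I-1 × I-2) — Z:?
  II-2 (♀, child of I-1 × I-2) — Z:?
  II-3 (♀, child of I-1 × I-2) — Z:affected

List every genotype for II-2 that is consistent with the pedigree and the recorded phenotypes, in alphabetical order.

Z/I-1 ? ·: X^ZX^z|X^zX^z
Z/I-2 ? ·: X^zY
Z/II-1 ? I-1×I-2: X^ZX^z|X^zX^z
Z/II-2 ? I-1×I-2: X^ZX^z|X^zX^z
Z/II-3 aff I-1×I-2: X^zX^z
⇒ Z over [I-1,I-2,II-1,II-2,II-3]: 5 consistent

II-2 ∈ {X^ZX^z, X^zX^z}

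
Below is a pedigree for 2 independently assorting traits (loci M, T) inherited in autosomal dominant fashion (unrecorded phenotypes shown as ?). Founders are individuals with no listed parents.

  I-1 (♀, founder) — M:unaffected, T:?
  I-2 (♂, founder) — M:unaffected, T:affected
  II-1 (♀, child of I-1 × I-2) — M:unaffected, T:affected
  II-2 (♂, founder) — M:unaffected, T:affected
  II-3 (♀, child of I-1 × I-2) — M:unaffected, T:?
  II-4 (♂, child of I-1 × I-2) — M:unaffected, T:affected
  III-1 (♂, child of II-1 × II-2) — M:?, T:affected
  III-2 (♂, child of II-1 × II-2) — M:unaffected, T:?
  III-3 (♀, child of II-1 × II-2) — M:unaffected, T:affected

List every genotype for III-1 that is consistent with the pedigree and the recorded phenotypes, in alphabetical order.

III-1 ∈ {mm TT, mm Tt}

M/I-1 un ·: mm
M/I-2 un ·: mm
M/II-1 un I-1×I-2: mm
M/II-2 un ·: mm
M/II-3 un I-1×I-2: mm
M/II-4 un I-1×I-2: mm
M/III-1 ? II-1×II-2: mm
M/III-2 un II-1×II-2: mm
M/III-3 un II-1×II-2: mm
⇒ M over [I-1,I-2,II-1,II-2,II-3,II-4,III-1,III-2,III-3]: 1 consistent
T/I-1 ? ·: tt|Tt|TT
T/I-2 aff ·: Tt|TT
T/II-1 aff I-1×I-2: Tt|TT
T/II-2 aff ·: Tt|TT
T/II-3 ? I-1×I-2: tt|Tt|TT
T/II-4 aff I-1×I-2: Tt|TT
T/III-1 aff II-1×II-2: Tt|TT
T/III-2 ? II-1×II-2: tt|Tt|TT
T/III-3 aff II-1×II-2: Tt|TT
⇒ T over [I-1,I-2,II-1,II-2,II-3,II-4,III-1,III-2,III-3]: 475 consistent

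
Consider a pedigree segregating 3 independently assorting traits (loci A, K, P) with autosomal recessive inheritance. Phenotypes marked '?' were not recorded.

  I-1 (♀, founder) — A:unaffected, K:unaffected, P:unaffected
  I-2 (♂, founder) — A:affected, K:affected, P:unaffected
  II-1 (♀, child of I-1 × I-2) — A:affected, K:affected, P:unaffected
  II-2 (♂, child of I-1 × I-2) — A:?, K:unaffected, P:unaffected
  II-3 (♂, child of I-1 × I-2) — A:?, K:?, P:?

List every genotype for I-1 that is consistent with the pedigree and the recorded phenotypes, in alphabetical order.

A/I-1 un ·: Aa
A/I-2 aff ·: aa
A/II-1 aff I-1×I-2: aa
A/II-2 ? I-1×I-2: Aa|aa
A/II-3 ? I-1×I-2: Aa|aa
⇒ A over [I-1,I-2,II-1,II-2,II-3]: 4 consistent
K/I-1 un ·: Kk
K/I-2 aff ·: kk
K/II-1 aff I-1×I-2: kk
K/II-2 un I-1×I-2: Kk
K/II-3 ? I-1×I-2: Kk|kk
⇒ K over [I-1,I-2,II-1,II-2,II-3]: 2 consistent
P/I-1 un ·: PP|Pp
P/I-2 un ·: PP|Pp
P/II-1 un I-1×I-2: PP|Pp
P/II-2 un I-1×I-2: PP|Pp
P/II-3 ? I-1×I-2: PP|Pp|pp
⇒ P over [I-1,I-2,II-1,II-2,II-3]: 29 consistent

I-1 ∈ {Aa Kk PP, Aa Kk Pp}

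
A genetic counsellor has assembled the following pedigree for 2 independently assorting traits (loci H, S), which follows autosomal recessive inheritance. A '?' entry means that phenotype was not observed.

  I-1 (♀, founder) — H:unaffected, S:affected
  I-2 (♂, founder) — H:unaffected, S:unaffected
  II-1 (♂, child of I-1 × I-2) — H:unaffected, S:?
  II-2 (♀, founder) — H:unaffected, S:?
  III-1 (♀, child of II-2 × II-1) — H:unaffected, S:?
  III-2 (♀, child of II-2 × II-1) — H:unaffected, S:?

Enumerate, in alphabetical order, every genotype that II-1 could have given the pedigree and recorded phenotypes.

II-1 ∈ {HH Ss, HH ss, Hh Ss, Hh ss}

H/I-1 un ·: HH|Hh
H/I-2 un ·: HH|Hh
H/II-1 un I-1×I-2: HH|Hh
H/II-2 un ·: HH|Hh
H/III-1 un II-2×II-1: HH|Hh
H/III-2 un II-2×II-1: HH|Hh
⇒ H over [I-1,I-2,II-1,II-2,III-1,III-2]: 44 consistent
S/I-1 aff ·: ss
S/I-2 un ·: SS|Ss
S/II-1 ? I-1×I-2: Ss|ss
S/II-2 ? ·: SS|Ss|ss
S/III-1 ? II-2×II-1: SS|Ss|ss
S/III-2 ? II-2×II-1: SS|Ss|ss
⇒ S over [I-1,I-2,II-1,II-2,III-1,III-2]: 40 consistent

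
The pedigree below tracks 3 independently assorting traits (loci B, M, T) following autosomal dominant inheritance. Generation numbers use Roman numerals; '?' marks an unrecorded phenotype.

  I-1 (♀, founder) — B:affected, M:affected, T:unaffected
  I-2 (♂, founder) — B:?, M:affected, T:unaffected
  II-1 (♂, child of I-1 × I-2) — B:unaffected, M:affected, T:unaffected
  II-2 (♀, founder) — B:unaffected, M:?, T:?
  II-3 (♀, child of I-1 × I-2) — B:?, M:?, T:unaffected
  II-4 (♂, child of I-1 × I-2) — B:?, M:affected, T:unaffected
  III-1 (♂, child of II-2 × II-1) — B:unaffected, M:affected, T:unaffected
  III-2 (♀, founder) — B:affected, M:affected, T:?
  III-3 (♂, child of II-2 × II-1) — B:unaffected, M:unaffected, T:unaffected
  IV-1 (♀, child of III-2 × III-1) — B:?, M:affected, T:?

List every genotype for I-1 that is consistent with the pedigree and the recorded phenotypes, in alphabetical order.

B/I-1 aff ·: Bb
B/I-2 ? ·: bb|Bb
B/II-1 un I-1×I-2: bb
B/II-2 un ·: bb
B/II-3 ? I-1×I-2: bb|Bb|BB
B/II-4 ? I-1×I-2: bb|Bb|BB
B/III-1 un II-2×II-1: bb
B/III-2 aff ·: Bb|BB
B/III-3 un II-2×II-1: bb
B/IV-1 ? III-2×III-1: bb|Bb
⇒ B over [I-1,I-2,II-1,II-2,II-3,II-4,III-1,III-2,III-3,IV-1]: 39 consistent
M/I-1 aff ·: Mm|MM
M/I-2 aff ·: Mm|MM
M/II-1 aff I-1×I-2: Mm
M/II-2 ? ·: mm|Mm
M/II-3 ? I-1×I-2: mm|Mm|MM
M/II-4 aff I-1×I-2: Mm|MM
M/III-1 aff II-2×II-1: Mm|MM
M/III-2 aff ·: Mm|MM
M/III-3 un II-2×II-1: mm
M/IV-1 aff III-2×III-1: Mm|MM
⇒ M over [I-1,I-2,II-1,II-2,II-3,II-4,III-1,III-2,III-3,IV-1]: 154 consistent
T/I-1 un ·: tt
T/I-2 un ·: tt
T/II-1 un I-1×I-2: tt
T/II-2 ? ·: tt|Tt
T/II-3 un I-1×I-2: tt
T/II-4 un I-1×I-2: tt
T/III-1 un II-2×II-1: tt
T/III-2 ? ·: tt|Tt|TT
T/III-3 un II-2×II-1: tt
T/IV-1 ? III-2×III-1: tt|Tt
⇒ T over [I-1,I-2,II-1,II-2,II-3,II-4,III-1,III-2,III-3,IV-1]: 8 consistent

I-1 ∈ {Bb MM tt, Bb Mm tt}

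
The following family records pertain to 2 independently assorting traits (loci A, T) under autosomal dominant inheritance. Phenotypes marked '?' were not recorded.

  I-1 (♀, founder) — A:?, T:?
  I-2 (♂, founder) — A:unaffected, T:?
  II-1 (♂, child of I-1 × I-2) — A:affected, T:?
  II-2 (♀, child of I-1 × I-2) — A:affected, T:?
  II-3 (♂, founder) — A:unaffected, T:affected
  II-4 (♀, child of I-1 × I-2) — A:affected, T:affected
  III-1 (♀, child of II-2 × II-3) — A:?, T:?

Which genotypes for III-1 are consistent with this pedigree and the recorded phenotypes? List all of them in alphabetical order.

A/I-1 ? ·: Aa|AA
A/I-2 un ·: aa
A/II-1 aff I-1×I-2: Aa
A/II-2 aff I-1×I-2: Aa
A/II-3 un ·: aa
A/II-4 aff I-1×I-2: Aa
A/III-1 ? II-2×II-3: aa|Aa
⇒ A over [I-1,I-2,II-1,II-2,II-3,II-4,III-1]: 4 consistent
T/I-1 ? ·: tt|Tt|TT
T/I-2 ? ·: tt|Tt|TT
T/II-1 ? I-1×I-2: tt|Tt|TT
T/II-2 ? I-1×I-2: tt|Tt|TT
T/II-3 aff ·: Tt|TT
T/II-4 aff I-1×I-2: Tt|TT
T/III-1 ? II-2×II-3: tt|Tt|TT
⇒ T over [I-1,I-2,II-1,II-2,II-3,II-4,III-1]: 175 consistent

III-1 ∈ {Aa TT, Aa Tt, Aa tt, aa TT, aa Tt, aa tt}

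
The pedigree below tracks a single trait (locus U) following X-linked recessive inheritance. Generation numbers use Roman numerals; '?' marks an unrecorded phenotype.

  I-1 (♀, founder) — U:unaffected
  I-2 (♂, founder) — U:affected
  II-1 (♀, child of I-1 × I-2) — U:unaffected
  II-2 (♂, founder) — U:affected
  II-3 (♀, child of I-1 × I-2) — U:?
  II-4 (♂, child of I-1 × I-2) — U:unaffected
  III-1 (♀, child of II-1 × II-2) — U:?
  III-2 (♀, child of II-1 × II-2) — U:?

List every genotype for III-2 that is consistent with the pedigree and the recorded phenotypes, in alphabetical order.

III-2 ∈ {X^UX^u, X^uX^u}

U/I-1 un ·: X^UX^U|X^UX^u
U/I-2 aff ·: X^uY
U/II-1 un I-1×I-2: X^UX^u
U/II-2 aff ·: X^uY
U/II-3 ? I-1×I-2: X^UX^u|X^uX^u
U/II-4 un I-1×I-2: X^UY
U/III-1 ? II-1×II-2: X^UX^u|X^uX^u
U/III-2 ? II-1×II-2: X^UX^u|X^uX^u
⇒ U over [I-1,I-2,II-1,II-2,II-3,II-4,III-1,III-2]: 12 consistent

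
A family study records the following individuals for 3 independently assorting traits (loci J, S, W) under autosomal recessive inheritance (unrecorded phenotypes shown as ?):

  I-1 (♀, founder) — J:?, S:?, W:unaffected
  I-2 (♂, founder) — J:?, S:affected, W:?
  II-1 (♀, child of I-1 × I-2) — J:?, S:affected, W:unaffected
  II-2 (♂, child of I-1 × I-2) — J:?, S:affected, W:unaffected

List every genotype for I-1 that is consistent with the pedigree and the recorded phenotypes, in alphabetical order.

I-1 ∈ {JJ Ss WW, JJ Ss Ww, JJ ss WW, JJ ss Ww, Jj Ss WW, Jj Ss Ww, Jj ss WW, Jj ss Ww, jj Ss WW, jj Ss Ww, jj ss WW, jj ss Ww}

J/I-1 ? ·: JJ|Jj|jj
J/I-2 ? ·: JJ|Jj|jj
J/II-1 ? I-1×I-2: JJ|Jj|jj
J/II-2 ? I-1×I-2: JJ|Jj|jj
⇒ J over [I-1,I-2,II-1,II-2]: 29 consistent
S/I-1 ? ·: Ss|ss
S/I-2 aff ·: ss
S/II-1 aff I-1×I-2: ss
S/II-2 aff I-1×I-2: ss
⇒ S over [I-1,I-2,II-1,II-2]: 2 consistent
W/I-1 un ·: WW|Ww
W/I-2 ? ·: WW|Ww|ww
W/II-1 un I-1×I-2: WW|Ww
W/II-2 un I-1×I-2: WW|Ww
⇒ W over [I-1,I-2,II-1,II-2]: 15 consistent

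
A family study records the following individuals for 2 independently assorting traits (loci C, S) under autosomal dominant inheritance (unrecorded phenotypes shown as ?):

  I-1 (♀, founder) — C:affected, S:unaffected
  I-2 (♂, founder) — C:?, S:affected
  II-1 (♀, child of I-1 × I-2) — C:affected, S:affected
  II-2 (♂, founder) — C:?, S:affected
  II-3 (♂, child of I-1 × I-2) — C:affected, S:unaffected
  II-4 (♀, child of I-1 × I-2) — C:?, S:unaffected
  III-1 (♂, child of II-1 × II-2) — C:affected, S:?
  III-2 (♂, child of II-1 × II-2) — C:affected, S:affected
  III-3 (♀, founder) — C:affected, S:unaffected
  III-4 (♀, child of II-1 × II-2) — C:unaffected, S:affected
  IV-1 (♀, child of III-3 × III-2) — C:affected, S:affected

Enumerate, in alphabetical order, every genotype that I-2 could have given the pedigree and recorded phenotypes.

I-2 ∈ {CC Ss, Cc Ss, cc Ss}

C/I-1 aff ·: Cc|CC
C/I-2 ? ·: cc|Cc|CC
C/II-1 aff I-1×I-2: Cc
C/II-2 ? ·: cc|Cc
C/II-3 aff I-1×I-2: Cc|CC
C/II-4 ? I-1×I-2: cc|Cc|CC
C/III-1 aff II-1×II-2: Cc|CC
C/III-2 aff II-1×II-2: Cc|CC
C/III-3 aff ·: Cc|CC
C/III-4 un II-1×II-2: cc
C/IV-1 aff III-3×III-2: Cc|CC
⇒ C over [I-1,I-2,II-1,II-2,II-3,II-4,III-1,III-2,III-3,III-4,IV-1]: 306 consistent
S/I-1 un ·: ss
S/I-2 aff ·: Ss
S/II-1 aff I-1×I-2: Ss
S/II-2 aff ·: Ss|SS
S/II-3 un I-1×I-2: ss
S/II-4 un I-1×I-2: ss
S/III-1 ? II-1×II-2: ss|Ss|SS
S/III-2 aff II-1×II-2: Ss|SS
S/III-3 un ·: ss
S/III-4 aff II-1×II-2: Ss|SS
S/IV-1 aff III-3×III-2: Ss
⇒ S over [I-1,I-2,II-1,II-2,II-3,II-4,III-1,III-2,III-3,III-4,IV-1]: 20 consistent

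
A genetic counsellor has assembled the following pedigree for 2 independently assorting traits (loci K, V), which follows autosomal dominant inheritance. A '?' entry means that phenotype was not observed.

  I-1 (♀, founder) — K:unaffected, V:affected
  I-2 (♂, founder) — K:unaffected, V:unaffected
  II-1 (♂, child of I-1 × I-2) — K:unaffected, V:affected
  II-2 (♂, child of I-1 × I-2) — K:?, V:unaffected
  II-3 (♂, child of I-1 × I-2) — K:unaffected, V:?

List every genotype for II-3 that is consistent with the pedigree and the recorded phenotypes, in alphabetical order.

II-3 ∈ {kk Vv, kk vv}

K/I-1 un ·: kk
K/I-2 un ·: kk
K/II-1 un I-1×I-2: kk
K/II-2 ? I-1×I-2: kk
K/II-3 un I-1×I-2: kk
⇒ K over [I-1,I-2,II-1,II-2,II-3]: 1 consistent
V/I-1 aff ·: Vv
V/I-2 un ·: vv
V/II-1 aff I-1×I-2: Vv
V/II-2 un I-1×I-2: vv
V/II-3 ? I-1×I-2: vv|Vv
⇒ V over [I-1,I-2,II-1,II-2,II-3]: 2 consistent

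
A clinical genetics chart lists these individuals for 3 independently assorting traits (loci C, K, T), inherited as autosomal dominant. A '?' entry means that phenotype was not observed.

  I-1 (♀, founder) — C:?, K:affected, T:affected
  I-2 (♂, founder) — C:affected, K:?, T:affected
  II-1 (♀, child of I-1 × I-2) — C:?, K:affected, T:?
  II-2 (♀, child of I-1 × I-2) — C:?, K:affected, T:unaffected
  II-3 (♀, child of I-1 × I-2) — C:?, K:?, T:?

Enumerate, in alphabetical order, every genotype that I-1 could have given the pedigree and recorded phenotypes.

I-1 ∈ {CC KK Tt, CC Kk Tt, Cc KK Tt, Cc Kk Tt, cc KK Tt, cc Kk Tt}

C/I-1 ? ·: cc|Cc|CC
C/I-2 aff ·: Cc|CC
C/II-1 ? I-1×I-2: cc|Cc|CC
C/II-2 ? I-1×I-2: cc|Cc|CC
C/II-3 ? I-1×I-2: cc|Cc|CC
⇒ C over [I-1,I-2,II-1,II-2,II-3]: 53 consistent
K/I-1 aff ·: Kk|KK
K/I-2 ? ·: kk|Kk|KK
K/II-1 aff I-1×I-2: Kk|KK
K/II-2 aff I-1×I-2: Kk|KK
K/II-3 ? I-1×I-2: kk|Kk|KK
⇒ K over [I-1,I-2,II-1,II-2,II-3]: 32 consistent
T/I-1 aff ·: Tt
T/I-2 aff ·: Tt
T/II-1 ? I-1×I-2: tt|Tt|TT
T/II-2 un I-1×I-2: tt
T/II-3 ? I-1×I-2: tt|Tt|TT
⇒ T over [I-1,I-2,II-1,II-2,II-3]: 9 consistent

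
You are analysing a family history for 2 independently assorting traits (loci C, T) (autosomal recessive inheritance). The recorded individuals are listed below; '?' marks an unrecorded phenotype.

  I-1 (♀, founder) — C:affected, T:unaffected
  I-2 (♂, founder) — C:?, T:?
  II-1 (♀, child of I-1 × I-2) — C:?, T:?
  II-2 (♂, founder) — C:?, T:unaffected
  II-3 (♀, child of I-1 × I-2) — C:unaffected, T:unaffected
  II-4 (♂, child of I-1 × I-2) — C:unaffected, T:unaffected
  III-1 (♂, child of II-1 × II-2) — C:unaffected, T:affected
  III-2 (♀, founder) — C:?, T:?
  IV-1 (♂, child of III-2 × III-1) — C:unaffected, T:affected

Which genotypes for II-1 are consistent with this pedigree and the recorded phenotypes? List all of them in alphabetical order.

C/I-1 aff ·: cc
C/I-2 ? ·: CC|Cc
C/II-1 ? I-1×I-2: Cc|cc
C/II-2 ? ·: CC|Cc|cc
C/II-3 un I-1×I-2: Cc
C/II-4 un I-1×I-2: Cc
C/III-1 un II-1×II-2: CC|Cc
C/III-2 ? ·: CC|Cc|cc
C/IV-1 un III-2×III-1: CC|Cc
⇒ C over [I-1,I-2,II-1,II-2,II-3,II-4,III-1,III-2,IV-1]: 56 consistent
T/I-1 un ·: TT|Tt
T/I-2 ? ·: TT|Tt|tt
T/II-1 ? I-1×I-2: Tt|tt
T/II-2 un ·: Tt
T/II-3 un I-1×I-2: TT|Tt
T/II-4 un I-1×I-2: TT|Tt
T/III-1 aff II-1×II-2: tt
T/III-2 ? ·: Tt|tt
T/IV-1 aff III-2×III-1: tt
⇒ T over [I-1,I-2,II-1,II-2,II-3,II-4,III-1,III-2,IV-1]: 38 consistent

II-1 ∈ {Cc Tt, Cc tt, cc Tt, cc tt}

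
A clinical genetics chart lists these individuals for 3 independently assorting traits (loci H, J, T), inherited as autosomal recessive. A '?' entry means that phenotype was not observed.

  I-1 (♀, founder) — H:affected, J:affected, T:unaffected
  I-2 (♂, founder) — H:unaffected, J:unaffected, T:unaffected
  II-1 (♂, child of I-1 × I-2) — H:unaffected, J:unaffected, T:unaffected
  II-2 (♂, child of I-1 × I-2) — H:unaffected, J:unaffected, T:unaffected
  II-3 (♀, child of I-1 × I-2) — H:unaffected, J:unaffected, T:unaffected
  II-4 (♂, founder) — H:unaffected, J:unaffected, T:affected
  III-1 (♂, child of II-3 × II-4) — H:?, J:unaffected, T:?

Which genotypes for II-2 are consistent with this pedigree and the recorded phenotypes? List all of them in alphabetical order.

H/I-1 aff ·: hh
H/I-2 un ·: HH|Hh
H/II-1 un I-1×I-2: Hh
H/II-2 un I-1×I-2: Hh
H/II-3 un I-1×I-2: Hh
H/II-4 un ·: HH|Hh
H/III-1 ? II-3×II-4: HH|Hh|hh
⇒ H over [I-1,I-2,II-1,II-2,II-3,II-4,III-1]: 10 consistent
J/I-1 aff ·: jj
J/I-2 un ·: JJ|Jj
J/II-1 un I-1×I-2: Jj
J/II-2 un I-1×I-2: Jj
J/II-3 un I-1×I-2: Jj
J/II-4 un ·: JJ|Jj
J/III-1 un II-3×II-4: JJ|Jj
⇒ J over [I-1,I-2,II-1,II-2,II-3,II-4,III-1]: 8 consistent
T/I-1 un ·: TT|Tt
T/I-2 un ·: TT|Tt
T/II-1 un I-1×I-2: TT|Tt
T/II-2 un I-1×I-2: TT|Tt
T/II-3 un I-1×I-2: TT|Tt
T/II-4 aff ·: tt
T/III-1 ? II-3×II-4: Tt|tt
⇒ T over [I-1,I-2,II-1,II-2,II-3,II-4,III-1]: 37 consistent

II-2 ∈ {Hh Jj TT, Hh Jj Tt}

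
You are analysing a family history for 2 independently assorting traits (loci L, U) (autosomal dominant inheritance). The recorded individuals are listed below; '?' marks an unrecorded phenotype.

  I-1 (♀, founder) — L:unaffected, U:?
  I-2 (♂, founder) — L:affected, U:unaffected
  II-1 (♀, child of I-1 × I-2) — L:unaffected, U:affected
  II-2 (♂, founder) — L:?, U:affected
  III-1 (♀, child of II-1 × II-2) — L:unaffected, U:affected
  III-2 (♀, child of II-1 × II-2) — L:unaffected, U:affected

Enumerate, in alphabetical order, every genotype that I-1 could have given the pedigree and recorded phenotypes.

I-1 ∈ {ll UU, ll Uu}

L/I-1 un ·: ll
L/I-2 aff ·: Ll
L/II-1 un I-1×I-2: ll
L/II-2 ? ·: ll|Ll
L/III-1 un II-1×II-2: ll
L/III-2 un II-1×II-2: ll
⇒ L over [I-1,I-2,II-1,II-2,III-1,III-2]: 2 consistent
U/I-1 ? ·: Uu|UU
U/I-2 un ·: uu
U/II-1 aff I-1×I-2: Uu
U/II-2 aff ·: Uu|UU
U/III-1 aff II-1×II-2: Uu|UU
U/III-2 aff II-1×II-2: Uu|UU
⇒ U over [I-1,I-2,II-1,II-2,III-1,III-2]: 16 consistent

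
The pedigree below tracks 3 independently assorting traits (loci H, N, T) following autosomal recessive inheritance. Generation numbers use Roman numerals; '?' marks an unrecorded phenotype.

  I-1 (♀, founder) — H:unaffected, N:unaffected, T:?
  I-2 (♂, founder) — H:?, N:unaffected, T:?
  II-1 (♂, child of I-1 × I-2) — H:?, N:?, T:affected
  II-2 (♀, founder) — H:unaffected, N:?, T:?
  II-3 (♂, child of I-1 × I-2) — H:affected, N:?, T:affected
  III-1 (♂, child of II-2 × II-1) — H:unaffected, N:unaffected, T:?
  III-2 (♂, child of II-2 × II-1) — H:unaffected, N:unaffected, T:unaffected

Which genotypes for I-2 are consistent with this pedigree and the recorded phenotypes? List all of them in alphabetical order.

I-2 ∈ {Hh NN Tt, Hh NN tt, Hh Nn Tt, Hh Nn tt, hh NN Tt, hh NN tt, hh Nn Tt, hh Nn tt}

H/I-1 un ·: Hh
H/I-2 ? ·: Hh|hh
H/II-1 ? I-1×I-2: HH|Hh|hh
H/II-2 un ·: HH|Hh
H/II-3 aff I-1×I-2: hh
H/III-1 un II-2×II-1: HH|Hh
H/III-2 un II-2×II-1: HH|Hh
⇒ H over [I-1,I-2,II-1,II-2,II-3,III-1,III-2]: 25 consistent
N/I-1 un ·: NN|Nn
N/I-2 un ·: NN|Nn
N/II-1 ? I-1×I-2: NN|Nn|nn
N/II-2 ? ·: NN|Nn|nn
N/II-3 ? I-1×I-2: NN|Nn|nn
N/III-1 un II-2×II-1: NN|Nn
N/III-2 un II-2×II-1: NN|Nn
⇒ N over [I-1,I-2,II-1,II-2,II-3,III-1,III-2]: 117 consistent
T/I-1 ? ·: Tt|tt
T/I-2 ? ·: Tt|tt
T/II-1 aff I-1×I-2: tt
T/II-2 ? ·: TT|Tt
T/II-3 aff I-1×I-2: tt
T/III-1 ? II-2×II-1: Tt|tt
T/III-2 un II-2×II-1: Tt
⇒ T over [I-1,I-2,II-1,II-2,II-3,III-1,III-2]: 12 consistent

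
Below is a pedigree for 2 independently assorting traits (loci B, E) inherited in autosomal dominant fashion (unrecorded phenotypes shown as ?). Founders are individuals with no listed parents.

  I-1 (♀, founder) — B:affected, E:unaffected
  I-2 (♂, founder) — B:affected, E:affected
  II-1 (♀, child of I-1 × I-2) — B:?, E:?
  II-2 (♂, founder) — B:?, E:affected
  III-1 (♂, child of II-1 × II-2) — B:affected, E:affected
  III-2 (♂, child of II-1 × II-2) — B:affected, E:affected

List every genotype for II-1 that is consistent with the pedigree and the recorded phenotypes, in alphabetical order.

II-1 ∈ {BB Ee, BB ee, Bb Ee, Bb ee, bb Ee, bb ee}

B/I-1 aff ·: Bb|BB
B/I-2 aff ·: Bb|BB
B/II-1 ? I-1×I-2: bb|Bb|BB
B/II-2 ? ·: bb|Bb|BB
B/III-1 aff II-1×II-2: Bb|BB
B/III-2 aff II-1×II-2: Bb|BB
⇒ B over [I-1,I-2,II-1,II-2,III-1,III-2]: 53 consistent
E/I-1 un ·: ee
E/I-2 aff ·: Ee|EE
E/II-1 ? I-1×I-2: ee|Ee
E/II-2 aff ·: Ee|EE
E/III-1 aff II-1×II-2: Ee|EE
E/III-2 aff II-1×II-2: Ee|EE
⇒ E over [I-1,I-2,II-1,II-2,III-1,III-2]: 18 consistent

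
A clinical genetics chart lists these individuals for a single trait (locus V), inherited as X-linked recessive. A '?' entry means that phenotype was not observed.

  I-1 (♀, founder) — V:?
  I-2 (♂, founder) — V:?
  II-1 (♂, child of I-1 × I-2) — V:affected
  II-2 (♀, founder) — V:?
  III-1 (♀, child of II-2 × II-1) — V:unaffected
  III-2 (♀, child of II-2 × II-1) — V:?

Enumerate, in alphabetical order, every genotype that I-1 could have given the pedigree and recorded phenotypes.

V/I-1 ? ·: X^VX^v|X^vX^v
V/I-2 ? ·: X^VY|X^vY
V/II-1 aff I-1×I-2: X^vY
V/II-2 ? ·: X^VX^V|X^VX^v
V/III-1 un II-2×II-1: X^VX^v
V/III-2 ? II-2×II-1: X^VX^v|X^vX^v
⇒ V over [I-1,I-2,II-1,II-2,III-1,III-2]: 12 consistent

I-1 ∈ {X^VX^v, X^vX^v}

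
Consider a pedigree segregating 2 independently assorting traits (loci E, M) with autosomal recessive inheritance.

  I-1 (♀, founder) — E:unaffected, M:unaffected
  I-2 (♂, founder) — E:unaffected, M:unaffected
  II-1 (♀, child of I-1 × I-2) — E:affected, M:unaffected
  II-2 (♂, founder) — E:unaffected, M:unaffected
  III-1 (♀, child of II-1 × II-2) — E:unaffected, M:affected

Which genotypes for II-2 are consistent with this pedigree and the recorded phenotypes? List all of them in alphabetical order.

II-2 ∈ {EE Mm, Ee Mm}

E/I-1 un ·: Ee
E/I-2 un ·: Ee
E/II-1 aff I-1×I-2: ee
E/II-2 un ·: EE|Ee
E/III-1 un II-1×II-2: Ee
⇒ E over [I-1,I-2,II-1,II-2,III-1]: 2 consistent
M/I-1 un ·: MM|Mm
M/I-2 un ·: MM|Mm
M/II-1 un I-1×I-2: Mm
M/II-2 un ·: Mm
M/III-1 aff II-1×II-2: mm
⇒ M over [I-1,I-2,II-1,II-2,III-1]: 3 consistent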